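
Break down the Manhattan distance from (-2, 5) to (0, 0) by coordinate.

Σ|x_i - y_i| = |-2 - 0| + |5 - 0| = 2 + 5 = 7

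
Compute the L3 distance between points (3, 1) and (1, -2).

(Σ|x_i - y_i|^3)^(1/3) = (|3 - 1|^3 + |1 - (-2)|^3)^(1/3)
= (2^3 + 3^3)^(1/3) = (8 + 27)^(1/3) = (35)^(1/3) ≈ 3.2711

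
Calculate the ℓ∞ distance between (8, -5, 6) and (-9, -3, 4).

max(|x_i - y_i|) = max(|8 - (-9)|, |-5 - (-3)|, |6 - 4|) = max(17, 2, 2) = 17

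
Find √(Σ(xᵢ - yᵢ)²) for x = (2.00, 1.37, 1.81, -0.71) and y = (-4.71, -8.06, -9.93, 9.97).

√(Σ(x_i - y_i)²) = √((2 - (-4.71))² + (1.37 - (-8.06))² + (1.81 - (-9.93))² + (-0.71 - 9.97)²)
= √(6.71² + 9.43² + 11.74² + (-10.68)²) = √(45.0241 + 88.9249 + 137.8276 + 114.0624) = √385.839 ≈ 19.6428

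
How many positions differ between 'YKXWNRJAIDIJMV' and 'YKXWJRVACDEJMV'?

Differing positions: 5, 7, 9, 11. Hamming distance = 4.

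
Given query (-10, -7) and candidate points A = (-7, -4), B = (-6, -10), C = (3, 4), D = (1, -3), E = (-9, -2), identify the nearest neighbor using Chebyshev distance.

Distances: d(A) = 3, d(B) = 4, d(C) = 13, d(D) = 11, d(E) = 5. Nearest: A = (-7, -4) with distance 3.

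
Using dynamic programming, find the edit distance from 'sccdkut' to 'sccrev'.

Let D[i][j] be the edit distance between the first i characters of 'sccdkut' and the first j characters of 'sccrev', with D[i][0] = i, D[0][j] = j, and D[i][j] = D[i-1][j-1] if the characters match, else 1 + min(D[i-1][j], D[i][j-1], D[i-1][j-1]). Filling the table (rows: prefixes of 'sccdkut', columns: prefixes of 'sccrev'):
     ε  s  c  c  r  e  v
  ε  0  1  2  3  4  5  6
  s  1  0  1  2  3  4  5
  c  2  1  0  1  2  3  4
  c  3  2  1  0  1  2  3
  d  4  3  2  1  1  2  3
  k  5  4  3  2  2  2  3
  u  6  5  4  3  3  3  3
  t  7  6  5  4  4  4  4
The bottom-right entry gives D[7][6] = 4, so no sequence of fewer than 4 edits works. Backtracking through the table gives one optimal edit sequence (4 edits):
  sccdkut → scckut (del d @4)
  scckut → sccrut (sub k→r @4)
  sccrut → sccret (sub u→e @5)
  sccret → sccrev (sub t→v @6)
Edit distance = 4.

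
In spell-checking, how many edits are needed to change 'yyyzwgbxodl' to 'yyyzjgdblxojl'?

Let D[i][j] be the edit distance between the first i characters of 'yyyzwgbxodl' and the first j characters of 'yyyzjgdblxojl', with D[i][0] = i, D[0][j] = j, and D[i][j] = D[i-1][j-1] if the characters match, else 1 + min(D[i-1][j], D[i][j-1], D[i-1][j-1]). Filling the table (rows: prefixes of 'yyyzwgbxodl', columns: prefixes of 'yyyzjgdblxojl'):
     ε  y  y  y  z  j  g  d  b  l  x  o  j  l
  ε  0  1  2  3  4  5  6  7  8  9 10 11 12 13
  y  1  0  1  2  3  4  5  6  7  8  9 10 11 12
  y  2  1  0  1  2  3  4  5  6  7  8  9 10 11
  y  3  2  1  0  1  2  3  4  5  6  7  8  9 10
  z  4  3  2  1  0  1  2  3  4  5  6  7  8  9
  w  5  4  3  2  1  1  2  3  4  5  6  7  8  9
  g  6  5  4  3  2  2  1  2  3  4  5  6  7  8
  b  7  6  5  4  3  3  2  2  2  3  4  5  6  7
  x  8  7  6  5  4  4  3  3  3  3  3  4  5  6
  o  9  8  7  6  5  5  4  4  4  4  4  3  4  5
  d 10  9  8  7  6  6  5  4  5  5  5  4  4  5
  l 11 10  9  8  7  7  6  5  5  5  6  5  5  4
The bottom-right entry gives D[11][13] = 4, so no sequence of fewer than 4 edits works. Backtracking through the table gives one optimal edit sequence (4 edits):
  yyyzwgbxodl → yyyzjgbxodl (sub w→j @5)
  yyyzjgbxodl → yyyzjgdbxodl (ins d @7)
  yyyzjgdbxodl → yyyzjgdblxodl (ins l @9)
  yyyzjgdblxodl → yyyzjgdblxojl (sub d→j @12)
Edit distance = 4.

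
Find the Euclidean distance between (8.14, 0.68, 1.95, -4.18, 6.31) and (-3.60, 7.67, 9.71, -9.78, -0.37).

√(Σ(x_i - y_i)²) = √((8.14 - (-3.6))² + (0.68 - 7.67)² + (1.95 - 9.71)² + (-4.18 - (-9.78))² + (6.31 - (-0.37))²)
= √(11.74² + (-6.99)² + (-7.76)² + 5.6² + 6.68²) = √(137.8276 + 48.8601 + 60.2176 + 31.36 + 44.6224) = √322.8877 ≈ 17.9691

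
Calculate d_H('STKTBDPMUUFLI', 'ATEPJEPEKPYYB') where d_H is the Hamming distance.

Differing positions: 1, 3, 4, 5, 6, 8, 9, 10, 11, 12, 13. Hamming distance = 11.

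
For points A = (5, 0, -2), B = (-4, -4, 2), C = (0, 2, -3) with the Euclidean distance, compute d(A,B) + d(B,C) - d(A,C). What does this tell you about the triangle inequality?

d(A,B) = √(9² + 4² + 4²) = √113 ≈ 10.6301, d(B,C) = √(4² + 6² + 5²) = √77 ≈ 8.775, d(A,C) = √(5² + 2² + 1²) = √30 ≈ 5.4772.
d(A,B) + d(B,C) - d(A,C) = 10.6301 + 8.775 - 5.4772 = 19.4051 - 5.4772 = 13.9279 (to 4 decimal places). This is ≥ 0, so the triangle inequality holds for these points.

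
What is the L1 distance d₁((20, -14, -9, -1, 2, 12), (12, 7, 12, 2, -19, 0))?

Σ|x_i - y_i| = |20 - 12| + |-14 - 7| + |-9 - 12| + |-1 - 2| + |2 - (-19)| + |12 - 0| = 8 + 21 + 21 + 3 + 21 + 12 = 86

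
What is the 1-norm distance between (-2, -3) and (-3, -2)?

Σ|x_i - y_i| = |-2 - (-3)| + |-3 - (-2)| = 1 + 1 = 2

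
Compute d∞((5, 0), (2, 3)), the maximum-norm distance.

max(|x_i - y_i|) = max(|5 - 2|, |0 - 3|) = max(3, 3) = 3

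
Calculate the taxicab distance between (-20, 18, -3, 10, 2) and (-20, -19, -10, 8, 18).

Σ|x_i - y_i| = |-20 - (-20)| + |18 - (-19)| + |-3 - (-10)| + |10 - 8| + |2 - 18| = 0 + 37 + 7 + 2 + 16 = 62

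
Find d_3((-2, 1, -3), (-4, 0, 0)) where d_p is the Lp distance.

(Σ|x_i - y_i|^3)^(1/3) = (|-2 - (-4)|^3 + |1 - 0|^3 + |-3 - 0|^3)^(1/3)
= (2^3 + 1^3 + 3^3)^(1/3) = (8 + 1 + 27)^(1/3) = (36)^(1/3) ≈ 3.3019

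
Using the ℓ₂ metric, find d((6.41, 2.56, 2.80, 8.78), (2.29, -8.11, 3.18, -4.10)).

√(Σ(x_i - y_i)²) = √((6.41 - 2.29)² + (2.56 - (-8.11))² + (2.8 - 3.18)² + (8.78 - (-4.1))²)
= √(4.12² + 10.67² + (-0.38)² + 12.88²) = √(16.9744 + 113.8489 + 0.1444 + 165.8944) = √296.8621 ≈ 17.2297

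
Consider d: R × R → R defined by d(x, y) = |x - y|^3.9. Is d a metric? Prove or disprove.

No. d(x,y) = |x-y|^3.9 fails the triangle inequality since p = 3.9 > 1. Counterexample: x = -4, y = 7, z = 16. d(x,z) = |-4 - 16|^3.9 = 20^3.9 ≈ 118581.5119, but d(x,y) + d(y,z) = 11^3.9 + 9^3.9 ≈ 11519.4428 + 5266.7874 = 16786.2302. Since 118581.5119 > 16786.2302, the triangle inequality is violated.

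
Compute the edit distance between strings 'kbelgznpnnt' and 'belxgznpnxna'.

Let D[i][j] be the edit distance between the first i characters of 'kbelgznpnnt' and the first j characters of 'belxgznpnxna', with D[i][0] = i, D[0][j] = j, and D[i][j] = D[i-1][j-1] if the characters match, else 1 + min(D[i-1][j], D[i][j-1], D[i-1][j-1]). Filling the table (rows: prefixes of 'kbelgznpnnt', columns: prefixes of 'belxgznpnxna'):
     ε  b  e  l  x  g  z  n  p  n  x  n  a
  ε  0  1  2  3  4  5  6  7  8  9 10 11 12
  k  1  1  2  3  4  5  6  7  8  9 10 11 12
  b  2  1  2  3  4  5  6  7  8  9 10 11 12
  e  3  2  1  2  3  4  5  6  7  8  9 10 11
  l  4  3  2  1  2  3  4  5  6  7  8  9 10
  g  5  4  3  2  2  2  3  4  5  6  7  8  9
  z  6  5  4  3  3  3  2  3  4  5  6  7  8
  n  7  6  5  4  4  4  3  2  3  4  5  6  7
  p  8  7  6  5  5  5  4  3  2  3  4  5  6
  n  9  8  7  6  6  6  5  4  3  2  3  4  5
  n 10  9  8  7  7  7  6  5  4  3  3  3  4
  t 11 10  9  8  8  8  7  6  5  4  4  4  4
The bottom-right entry gives D[11][12] = 4, so no sequence of fewer than 4 edits works. Backtracking through the table gives one optimal edit sequence (4 edits):
  kbelgznpnnt → belgznpnnt (del k @1)
  belgznpnnt → belxgznpnnt (ins x @4)
  belxgznpnnt → belxgznpnxnt (ins x @10)
  belxgznpnxnt → belxgznpnxna (sub t→a @12)
Edit distance = 4.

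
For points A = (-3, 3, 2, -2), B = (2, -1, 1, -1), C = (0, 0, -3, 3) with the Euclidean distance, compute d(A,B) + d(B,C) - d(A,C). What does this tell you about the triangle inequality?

d(A,B) = √(5² + 4² + 1² + 1²) = √43 ≈ 6.5574, d(B,C) = √(2² + 1² + 4² + 4²) = √37 ≈ 6.0828, d(A,C) = √(3² + 3² + 5² + 5²) = √68 ≈ 8.2462.
d(A,B) + d(B,C) - d(A,C) = 6.5574 + 6.0828 - 8.2462 = 12.6402 - 8.2462 = 4.394 (to 4 decimal places). This is ≥ 0, so the triangle inequality holds for these points.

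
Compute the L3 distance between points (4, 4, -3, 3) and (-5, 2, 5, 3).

(Σ|x_i - y_i|^3)^(1/3) = (|4 - (-5)|^3 + |4 - 2|^3 + |-3 - 5|^3 + |3 - 3|^3)^(1/3)
= (9^3 + 2^3 + 8^3 + 0^3)^(1/3) = (729 + 8 + 512 + 0)^(1/3) = (1249)^(1/3) ≈ 10.7693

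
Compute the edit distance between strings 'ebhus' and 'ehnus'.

Let D[i][j] be the edit distance between the first i characters of 'ebhus' and the first j characters of 'ehnus', with D[i][0] = i, D[0][j] = j, and D[i][j] = D[i-1][j-1] if the characters match, else 1 + min(D[i-1][j], D[i][j-1], D[i-1][j-1]). Filling the table (rows: prefixes of 'ebhus', columns: prefixes of 'ehnus'):
     ε  e  h  n  u  s
  ε  0  1  2  3  4  5
  e  1  0  1  2  3  4
  b  2  1  1  2  3  4
  h  3  2  1  2  3  4
  u  4  3  2  2  2  3
  s  5  4  3  3  3  2
The bottom-right entry gives D[5][5] = 2, so no sequence of fewer than 2 edits works. Backtracking through the table gives one optimal edit sequence (2 edits):
  ebhus → ehhus (sub b→h @2)
  ehhus → ehnus (sub h→n @3)
Edit distance = 2.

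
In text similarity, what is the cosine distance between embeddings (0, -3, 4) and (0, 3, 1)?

With u = (0, -3, 4), v = (0, 3, 1):
u·v = 0·0 + (-3)·3 + 4·1 = 0 + (-9) + 4 = -5.
|u| = √(0² + (-3)² + 4²) = √25, |v| = √(0² + 3² + 1²) = √10, so |u||v| = √(25·10) = √250.
cos θ = (u·v)/(|u||v|) = -5/√250 ≈ -0.3162
Cosine distance = 1 - cos θ ≈ 1 - (-0.3162) = 1.3162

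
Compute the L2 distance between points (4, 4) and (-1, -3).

(Σ|x_i - y_i|^2)^(1/2) = (|4 - (-1)|^2 + |4 - (-3)|^2)^(1/2)
= (5^2 + 7^2)^(1/2) = (25 + 49)^(1/2) = (74)^(1/2) ≈ 8.6023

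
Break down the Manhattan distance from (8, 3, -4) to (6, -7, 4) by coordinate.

Σ|x_i - y_i| = |8 - 6| + |3 - (-7)| + |-4 - 4| = 2 + 10 + 8 = 20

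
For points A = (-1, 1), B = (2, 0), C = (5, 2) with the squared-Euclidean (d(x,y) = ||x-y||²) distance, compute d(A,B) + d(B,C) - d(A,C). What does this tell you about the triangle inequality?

d(A,B) = 3² + 1² = 10, d(B,C) = 3² + 2² = 13, d(A,C) = 6² + 1² = 37.
d(A,B) + d(B,C) - d(A,C) = 10 + 13 - 37 = 23 - 37 = -14. This is < 0, so the triangle inequality FAILS for these points (squared-Euclidean is not a metric).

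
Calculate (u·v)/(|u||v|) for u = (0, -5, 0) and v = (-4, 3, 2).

With u = (0, -5, 0), v = (-4, 3, 2):
u·v = 0·(-4) + (-5)·3 + 0·2 = 0 + (-15) + 0 = -15.
|u| = √(0² + (-5)² + 0²) = √25, |v| = √((-4)² + 3² + 2²) = √29, so |u||v| = √(25·29) = √725.
cos θ = (u·v)/(|u||v|) = -15/√725 ≈ -0.5571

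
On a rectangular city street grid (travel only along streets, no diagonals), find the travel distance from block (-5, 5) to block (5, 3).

Σ|x_i - y_i| = |-5 - 5| + |5 - 3| = 10 + 2 = 12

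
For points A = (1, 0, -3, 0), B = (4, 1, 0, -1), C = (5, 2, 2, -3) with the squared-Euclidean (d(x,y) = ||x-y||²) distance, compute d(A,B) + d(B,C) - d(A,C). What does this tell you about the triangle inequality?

d(A,B) = 3² + 1² + 3² + 1² = 20, d(B,C) = 1² + 1² + 2² + 2² = 10, d(A,C) = 4² + 2² + 5² + 3² = 54.
d(A,B) + d(B,C) - d(A,C) = 20 + 10 - 54 = 30 - 54 = -24. This is < 0, so the triangle inequality FAILS for these points (squared-Euclidean is not a metric).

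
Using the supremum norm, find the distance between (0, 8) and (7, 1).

max(|x_i - y_i|) = max(|0 - 7|, |8 - 1|) = max(7, 7) = 7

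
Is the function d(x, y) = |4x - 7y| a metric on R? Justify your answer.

No. d fails symmetry: d(3, 1) = |4·3 - 7·1| = |5| = 5, but d(1, 3) = |4·1 - 7·3| = |-17| = 17. Since 5 ≠ 17, d(x,y) ≠ d(y,x) in general.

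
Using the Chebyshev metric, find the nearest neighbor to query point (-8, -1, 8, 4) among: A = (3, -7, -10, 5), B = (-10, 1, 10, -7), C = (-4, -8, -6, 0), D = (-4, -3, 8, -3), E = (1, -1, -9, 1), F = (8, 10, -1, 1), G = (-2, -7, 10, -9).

Distances: d(A) = 18, d(B) = 11, d(C) = 14, d(D) = 7, d(E) = 17, d(F) = 16, d(G) = 13. Nearest: D = (-4, -3, 8, -3) with distance 7.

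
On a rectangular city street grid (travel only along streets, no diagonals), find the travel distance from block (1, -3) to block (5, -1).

Σ|x_i - y_i| = |1 - 5| + |-3 - (-1)| = 4 + 2 = 6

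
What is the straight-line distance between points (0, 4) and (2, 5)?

√(Σ(x_i - y_i)²) = √((0 - 2)² + (4 - 5)²)
= √((-2)² + (-1)²) = √(4 + 1) = √5 ≈ 2.2361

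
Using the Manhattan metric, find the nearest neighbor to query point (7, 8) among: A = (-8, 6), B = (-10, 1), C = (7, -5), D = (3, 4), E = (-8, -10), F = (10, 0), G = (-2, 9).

Distances: d(A) = 17, d(B) = 24, d(C) = 13, d(D) = 8, d(E) = 33, d(F) = 11, d(G) = 10. Nearest: D = (3, 4) with distance 8.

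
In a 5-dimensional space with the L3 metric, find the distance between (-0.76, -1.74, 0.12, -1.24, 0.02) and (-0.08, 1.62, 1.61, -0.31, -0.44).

(Σ|x_i - y_i|^3)^(1/3) = (|-0.76 - (-0.08)|^3 + |-1.74 - 1.62|^3 + |0.12 - 1.61|^3 + |-1.24 - (-0.31)|^3 + |0.02 - (-0.44)|^3)^(1/3)
= (0.68^3 + 3.36^3 + 1.49^3 + 0.93^3 + 0.46^3)^(1/3) ≈ (0.3144 + 37.9331 + 3.3079 + 0.8044 + 0.0973)^(1/3) = (42.4571)^(1/3) ≈ 3.4886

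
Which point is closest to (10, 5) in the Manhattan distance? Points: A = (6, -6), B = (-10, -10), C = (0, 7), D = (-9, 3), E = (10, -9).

Distances: d(A) = 15, d(B) = 35, d(C) = 12, d(D) = 21, d(E) = 14. Nearest: C = (0, 7) with distance 12.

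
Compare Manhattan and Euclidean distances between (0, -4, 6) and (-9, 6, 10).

L1 = |0 - (-9)| + |-4 - 6| + |6 - 10| = 9 + 10 + 4 = 23
L2 = √(9² + 10² + 4²) = √197 ≈ 14.0357
L1 ≥ L2 always (equality iff movement is along one axis); L1 > L2 here.
Ratio L1/L2 = 23/√197 ≈ 1.6387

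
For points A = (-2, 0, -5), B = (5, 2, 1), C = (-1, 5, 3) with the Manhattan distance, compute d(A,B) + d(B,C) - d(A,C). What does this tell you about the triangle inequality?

d(A,B) = 7 + 2 + 6 = 15, d(B,C) = 6 + 3 + 2 = 11, d(A,C) = 1 + 5 + 8 = 14.
d(A,B) + d(B,C) - d(A,C) = 15 + 11 - 14 = 26 - 14 = 12. This is ≥ 0, so the triangle inequality holds for these points.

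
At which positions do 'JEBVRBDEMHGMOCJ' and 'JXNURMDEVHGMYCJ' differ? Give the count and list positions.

Differing positions: 2, 3, 4, 6, 9, 13. Hamming distance = 6.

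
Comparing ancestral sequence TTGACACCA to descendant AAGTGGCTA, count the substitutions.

Differing positions: 1, 2, 4, 5, 6, 8. Hamming distance = 6.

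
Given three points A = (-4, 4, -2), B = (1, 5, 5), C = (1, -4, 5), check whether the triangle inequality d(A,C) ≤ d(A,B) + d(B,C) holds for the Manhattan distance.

d(A,B) = 5 + 1 + 7 = 13, d(B,C) = 0 + 9 + 0 = 9, d(A,C) = 5 + 8 + 7 = 20.
d(A,C) = 20 ≤ 13 + 9 = 22. Triangle inequality is satisfied.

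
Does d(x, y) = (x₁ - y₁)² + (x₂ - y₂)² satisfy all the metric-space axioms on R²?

No. The squared Euclidean distance fails the triangle inequality. Counterexample: x = (0, 0), y = (3, 5), z = (6, 10). d(x,z) = 6² + 10² = 136, but d(x,y) + d(y,z) = (3² + 5²) + (3² + 5²) = 34 + 34 = 68. Since 136 > 68, the triangle inequality is violated. (Note: √d, the ordinary Euclidean distance, IS a metric.)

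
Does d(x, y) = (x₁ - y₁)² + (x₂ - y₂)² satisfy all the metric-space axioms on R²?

No. The squared Euclidean distance fails the triangle inequality. Counterexample: x = (0, 0), y = (3, 2), z = (6, 4). d(x,z) = 6² + 4² = 52, but d(x,y) + d(y,z) = (3² + 2²) + (3² + 2²) = 13 + 13 = 26. Since 52 > 26, the triangle inequality is violated. (Note: √d, the ordinary Euclidean distance, IS a metric.)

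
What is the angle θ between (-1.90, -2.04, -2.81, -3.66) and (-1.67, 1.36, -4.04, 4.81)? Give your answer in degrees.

With u = (-1.90, -2.04, -2.81, -3.66), v = (-1.67, 1.36, -4.04, 4.81):
u·v = (-1.9)·(-1.67) + (-2.04)·1.36 + (-2.81)·(-4.04) + (-3.66)·4.81 = 3.173 + (-2.7744) + 11.3524 + (-17.6046) = -5.8536.
|u| = √((-1.9)² + (-2.04)² + (-2.81)² + (-3.66)²) = √(3.61 + 4.1616 + 7.8961 + 13.3956) = √29.0633, |v| = √((-1.67)² + 1.36² + (-4.04)² + 4.81²) = √(2.7889 + 1.8496 + 16.3216 + 23.1361) = √44.0962.
cos θ = (u·v)/(|u||v|) = -5.8536/(√29.0633·√44.0962) ≈ -0.163512
θ = arccos(-0.163512) ≈ 99.41°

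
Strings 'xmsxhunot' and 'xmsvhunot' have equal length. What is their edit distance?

Let D[i][j] be the edit distance between the first i characters of 'xmsxhunot' and the first j characters of 'xmsvhunot', with D[i][0] = i, D[0][j] = j, and D[i][j] = D[i-1][j-1] if the characters match, else 1 + min(D[i-1][j], D[i][j-1], D[i-1][j-1]). Filling the table (rows: prefixes of 'xmsxhunot', columns: prefixes of 'xmsvhunot'):
     ε  x  m  s  v  h  u  n  o  t
  ε  0  1  2  3  4  5  6  7  8  9
  x  1  0  1  2  3  4  5  6  7  8
  m  2  1  0  1  2  3  4  5  6  7
  s  3  2  1  0  1  2  3  4  5  6
  x  4  3  2  1  1  2  3  4  5  6
  h  5  4  3  2  2  1  2  3  4  5
  u  6  5  4  3  3  2  1  2  3  4
  n  7  6  5  4  4  3  2  1  2  3
  o  8  7  6  5  5  4  3  2  1  2
  t  9  8  7  6  6  5  4  3  2  1
The bottom-right entry gives D[9][9] = 1, so no sequence of fewer than 1 edit works. Backtracking through the table gives one optimal edit sequence (1 edit):
  xmsxhunot → xmsvhunot (sub x→v @4)
Edit distance = 1.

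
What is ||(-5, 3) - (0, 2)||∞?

max(|x_i - y_i|) = max(|-5 - 0|, |3 - 2|) = max(5, 1) = 5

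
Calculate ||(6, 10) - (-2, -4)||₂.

√(Σ(x_i - y_i)²) = √((6 - (-2))² + (10 - (-4))²)
= √(8² + 14²) = √(64 + 196) = √260 ≈ 16.1245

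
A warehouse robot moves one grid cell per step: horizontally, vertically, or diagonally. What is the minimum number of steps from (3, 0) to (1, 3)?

max(|x_i - y_i|) = max(|3 - 1|, |0 - 3|) = max(2, 3) = 3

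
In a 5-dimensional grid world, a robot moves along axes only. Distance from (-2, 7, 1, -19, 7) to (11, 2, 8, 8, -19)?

Σ|x_i - y_i| = |-2 - 11| + |7 - 2| + |1 - 8| + |-19 - 8| + |7 - (-19)| = 13 + 5 + 7 + 27 + 26 = 78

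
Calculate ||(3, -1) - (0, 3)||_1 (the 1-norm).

Σ|x_i - y_i| = |3 - 0| + |-1 - 3| = 3 + 4 = 7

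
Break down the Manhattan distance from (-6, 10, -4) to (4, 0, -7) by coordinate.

Σ|x_i - y_i| = |-6 - 4| + |10 - 0| + |-4 - (-7)| = 10 + 10 + 3 = 23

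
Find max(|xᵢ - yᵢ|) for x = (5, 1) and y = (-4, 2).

max(|x_i - y_i|) = max(|5 - (-4)|, |1 - 2|) = max(9, 1) = 9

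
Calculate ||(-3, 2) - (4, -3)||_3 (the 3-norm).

(Σ|x_i - y_i|^3)^(1/3) = (|-3 - 4|^3 + |2 - (-3)|^3)^(1/3)
= (7^3 + 5^3)^(1/3) = (343 + 125)^(1/3) = (468)^(1/3) ≈ 7.7639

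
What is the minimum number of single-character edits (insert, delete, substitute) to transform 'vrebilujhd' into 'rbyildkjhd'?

Let D[i][j] be the edit distance between the first i characters of 'vrebilujhd' and the first j characters of 'rbyildkjhd', with D[i][0] = i, D[0][j] = j, and D[i][j] = D[i-1][j-1] if the characters match, else 1 + min(D[i-1][j], D[i][j-1], D[i-1][j-1]). Filling the table (rows: prefixes of 'vrebilujhd', columns: prefixes of 'rbyildkjhd'):
     ε  r  b  y  i  l  d  k  j  h  d
  ε  0  1  2  3  4  5  6  7  8  9 10
  v  1  1  2  3  4  5  6  7  8  9 10
  r  2  1  2  3  4  5  6  7  8  9 10
  e  3  2  2  3  4  5  6  7  8  9 10
  b  4  3  2  3  4  5  6  7  8  9 10
  i  5  4  3  3  3  4  5  6  7  8  9
  l  6  5  4  4  4  3  4  5  6  7  8
  u  7  6  5  5  5  4  4  5  6  7  8
  j  8  7  6  6  6  5  5  5  5  6  7
  h  9  8  7  7  7  6  6  6  6  5  6
  d 10  9  8  8  8  7  6  7  7  6  5
The bottom-right entry gives D[10][10] = 5, so no sequence of fewer than 5 edits works. Backtracking through the table gives one optimal edit sequence (5 edits):
  vrebilujhd → rebilujhd (del v @1)
  rebilujhd → rbbilujhd (sub e→b @2)
  rbbilujhd → rbyilujhd (sub b→y @3)
  rbyilujhd → rbyildujhd (ins d @6)
  rbyildujhd → rbyildkjhd (sub u→k @7)
Edit distance = 5.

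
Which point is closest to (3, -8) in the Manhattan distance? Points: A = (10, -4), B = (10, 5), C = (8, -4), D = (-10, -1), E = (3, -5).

Distances: d(A) = 11, d(B) = 20, d(C) = 9, d(D) = 20, d(E) = 3. Nearest: E = (3, -5) with distance 3.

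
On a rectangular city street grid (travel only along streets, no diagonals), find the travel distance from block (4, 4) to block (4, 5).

Σ|x_i - y_i| = |4 - 4| + |4 - 5| = 0 + 1 = 1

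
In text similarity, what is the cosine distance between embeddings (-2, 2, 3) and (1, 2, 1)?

With u = (-2, 2, 3), v = (1, 2, 1):
u·v = (-2)·1 + 2·2 + 3·1 = (-2) + 4 + 3 = 5.
|u| = √((-2)² + 2² + 3²) = √17, |v| = √(1² + 2² + 1²) = √6, so |u||v| = √(17·6) = √102.
cos θ = (u·v)/(|u||v|) = 5/√102 ≈ 0.4951
Cosine distance = 1 - cos θ ≈ 1 - 0.4951 = 0.5049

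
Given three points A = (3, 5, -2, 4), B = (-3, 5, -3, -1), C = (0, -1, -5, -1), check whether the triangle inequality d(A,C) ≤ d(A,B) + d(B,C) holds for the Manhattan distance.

d(A,B) = 6 + 0 + 1 + 5 = 12, d(B,C) = 3 + 6 + 2 + 0 = 11, d(A,C) = 3 + 6 + 3 + 5 = 17.
d(A,C) = 17 ≤ 12 + 11 = 23. Triangle inequality is satisfied.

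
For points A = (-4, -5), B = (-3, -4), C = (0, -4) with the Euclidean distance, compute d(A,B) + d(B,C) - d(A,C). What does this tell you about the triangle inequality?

d(A,B) = √(1² + 1²) = √2 ≈ 1.4142, d(B,C) = √(3² + 0²) = √9 = 3, d(A,C) = √(4² + 1²) = √17 ≈ 4.1231.
d(A,B) + d(B,C) - d(A,C) = 1.4142 + 3 - 4.1231 = 4.4142 - 4.1231 = 0.2911 (to 4 decimal places). This is ≥ 0, so the triangle inequality holds for these points.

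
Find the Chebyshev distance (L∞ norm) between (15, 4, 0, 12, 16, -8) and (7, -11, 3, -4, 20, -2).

max(|x_i - y_i|) = max(|15 - 7|, |4 - (-11)|, |0 - 3|, |12 - (-4)|, |16 - 20|, |-8 - (-2)|) = max(8, 15, 3, 16, 4, 6) = 16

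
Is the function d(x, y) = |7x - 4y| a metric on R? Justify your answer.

No. d fails symmetry: d(5, 6) = |7·5 - 4·6| = |11| = 11, but d(6, 5) = |7·6 - 4·5| = |22| = 22. Since 11 ≠ 22, d(x,y) ≠ d(y,x) in general.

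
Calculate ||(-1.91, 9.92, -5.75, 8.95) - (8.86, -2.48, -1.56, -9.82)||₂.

√(Σ(x_i - y_i)²) = √((-1.91 - 8.86)² + (9.92 - (-2.48))² + (-5.75 - (-1.56))² + (8.95 - (-9.82))²)
= √((-10.77)² + 12.4² + (-4.19)² + 18.77²) = √(115.9929 + 153.76 + 17.5561 + 352.3129) = √639.6219 ≈ 25.2907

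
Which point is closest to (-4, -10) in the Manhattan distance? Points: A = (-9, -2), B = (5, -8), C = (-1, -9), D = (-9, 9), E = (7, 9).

Distances: d(A) = 13, d(B) = 11, d(C) = 4, d(D) = 24, d(E) = 30. Nearest: C = (-1, -9) with distance 4.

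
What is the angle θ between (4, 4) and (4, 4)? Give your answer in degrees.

With u = (4, 4), v = (4, 4):
u·v = 4·4 + 4·4 = 16 + 16 = 32.
|u| = √(4² + 4²) = √32, |v| = √(4² + 4²) = √32, so |u||v| = √(32·32) = √1024 = 32.
cos θ = (u·v)/(|u||v|) = 32/32 = 1 (the vectors are parallel, pointing the same way)
θ = arccos(1) = 0°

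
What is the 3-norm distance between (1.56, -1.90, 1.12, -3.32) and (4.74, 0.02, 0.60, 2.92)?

(Σ|x_i - y_i|^3)^(1/3) = (|1.56 - 4.74|^3 + |-1.9 - 0.02|^3 + |1.12 - 0.6|^3 + |-3.32 - 2.92|^3)^(1/3)
= (3.18^3 + 1.92^3 + 0.52^3 + 6.24^3)^(1/3) ≈ (32.1574 + 7.0779 + 0.1406 + 242.9706)^(1/3) = (282.3465)^(1/3) ≈ 6.5604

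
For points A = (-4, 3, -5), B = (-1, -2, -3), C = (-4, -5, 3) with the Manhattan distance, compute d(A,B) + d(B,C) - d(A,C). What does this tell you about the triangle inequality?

d(A,B) = 3 + 5 + 2 = 10, d(B,C) = 3 + 3 + 6 = 12, d(A,C) = 0 + 8 + 8 = 16.
d(A,B) + d(B,C) - d(A,C) = 10 + 12 - 16 = 22 - 16 = 6. This is ≥ 0, so the triangle inequality holds for these points.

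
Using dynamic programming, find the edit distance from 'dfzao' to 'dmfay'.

Let D[i][j] be the edit distance between the first i characters of 'dfzao' and the first j characters of 'dmfay', with D[i][0] = i, D[0][j] = j, and D[i][j] = D[i-1][j-1] if the characters match, else 1 + min(D[i-1][j], D[i][j-1], D[i-1][j-1]). Filling the table (rows: prefixes of 'dfzao', columns: prefixes of 'dmfay'):
     ε  d  m  f  a  y
  ε  0  1  2  3  4  5
  d  1  0  1  2  3  4
  f  2  1  1  1  2  3
  z  3  2  2  2  2  3
  a  4  3  3  3  2  3
  o  5  4  4  4  3  3
The bottom-right entry gives D[5][5] = 3, so no sequence of fewer than 3 edits works. Backtracking through the table gives one optimal edit sequence (3 edits):
  dfzao → dmzao (sub f→m @2)
  dmzao → dmfao (sub z→f @3)
  dmfao → dmfay (sub o→y @5)
Edit distance = 3.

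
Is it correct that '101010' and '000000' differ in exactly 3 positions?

Differing positions: 1, 3, 5. Hamming distance = 3, so the claim is true.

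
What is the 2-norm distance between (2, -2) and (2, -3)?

(Σ|x_i - y_i|^2)^(1/2) = (|2 - 2|^2 + |-2 - (-3)|^2)^(1/2)
= (0^2 + 1^2)^(1/2) = (0 + 1)^(1/2) = (1)^(1/2) = 1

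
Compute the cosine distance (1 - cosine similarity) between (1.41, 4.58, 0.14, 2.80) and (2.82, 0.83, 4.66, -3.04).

With u = (1.41, 4.58, 0.14, 2.80), v = (2.82, 0.83, 4.66, -3.04):
u·v = 1.41·2.82 + 4.58·0.83 + 0.14·4.66 + 2.8·(-3.04) = 3.9762 + 3.8014 + 0.6524 + (-8.512) = -0.082.
|u| = √(1.41² + 4.58² + 0.14² + 2.8²) = √(1.9881 + 20.9764 + 0.0196 + 7.84) = √30.8241, |v| = √(2.82² + 0.83² + 4.66² + (-3.04)²) = √(7.9524 + 0.6889 + 21.7156 + 9.2416) = √39.5985.
cos θ = (u·v)/(|u||v|) = -0.082/(√30.8241·√39.5985) ≈ -0.0023
Cosine distance = 1 - cos θ ≈ 1 - (-0.0023) = 1.0023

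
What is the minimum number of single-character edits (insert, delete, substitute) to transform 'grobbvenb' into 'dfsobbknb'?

Let D[i][j] be the edit distance between the first i characters of 'grobbvenb' and the first j characters of 'dfsobbknb', with D[i][0] = i, D[0][j] = j, and D[i][j] = D[i-1][j-1] if the characters match, else 1 + min(D[i-1][j], D[i][j-1], D[i-1][j-1]). Filling the table (rows: prefixes of 'grobbvenb', columns: prefixes of 'dfsobbknb'):
     ε  d  f  s  o  b  b  k  n  b
  ε  0  1  2  3  4  5  6  7  8  9
  g  1  1  2  3  4  5  6  7  8  9
  r  2  2  2  3  4  5  6  7  8  9
  o  3  3  3  3  3  4  5  6  7  8
  b  4  4  4  4  4  3  4  5  6  7
  b  5  5  5  5  5  4  3  4  5  6
  v  6  6  6  6  6  5  4  4  5  6
  e  7  7  7  7  7  6  5  5  5  6
  n  8  8  8  8  8  7  6  6  5  6
  b  9  9  9  9  9  8  7  7  6  5
The bottom-right entry gives D[9][9] = 5, so no sequence of fewer than 5 edits works. Backtracking through the table gives one optimal edit sequence (5 edits):
  grobbvenb → dgrobbvenb (ins d @1)
  dgrobbvenb → dfrobbvenb (sub g→f @2)
  dfrobbvenb → dfsobbvenb (sub r→s @3)
  dfsobbvenb → dfsobbenb (del v @7)
  dfsobbenb → dfsobbknb (sub e→k @7)
Edit distance = 5.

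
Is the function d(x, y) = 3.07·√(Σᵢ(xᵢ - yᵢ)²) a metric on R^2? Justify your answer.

Yes. The L2 (Euclidean) norm induces a metric on R^2, and multiplying a metric by a positive constant 3.07 > 0 preserves all four axioms: non-negativity (3.07·||x-y|| ≥ 0), identity (3.07·||x-y|| = 0 ⟺ ||x-y|| = 0 ⟺ x = y), symmetry (||x-y|| = ||y-x||), and the triangle inequality (3.07·||x-z|| ≤ 3.07·||x-y|| + 3.07·||y-z||). So d is a metric.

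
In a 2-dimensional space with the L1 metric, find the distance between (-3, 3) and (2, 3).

Σ|x_i - y_i| = |-3 - 2| + |3 - 3| = 5 + 0 = 5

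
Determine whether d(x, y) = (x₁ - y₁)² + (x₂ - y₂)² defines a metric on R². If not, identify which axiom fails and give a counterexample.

No. The squared Euclidean distance fails the triangle inequality. Counterexample: x = (0, 0), y = (2, 1), z = (4, 2). d(x,z) = 4² + 2² = 20, but d(x,y) + d(y,z) = (2² + 1²) + (2² + 1²) = 5 + 5 = 10. Since 20 > 10, the triangle inequality is violated. (Note: √d, the ordinary Euclidean distance, IS a metric.)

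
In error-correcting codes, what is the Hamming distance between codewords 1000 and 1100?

Differing positions: 2. Hamming distance = 1.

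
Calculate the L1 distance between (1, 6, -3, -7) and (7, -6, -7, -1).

Σ|x_i - y_i| = |1 - 7| + |6 - (-6)| + |-3 - (-7)| + |-7 - (-1)| = 6 + 12 + 4 + 6 = 28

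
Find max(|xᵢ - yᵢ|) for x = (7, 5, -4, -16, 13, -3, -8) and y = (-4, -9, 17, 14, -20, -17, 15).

max(|x_i - y_i|) = max(|7 - (-4)|, |5 - (-9)|, |-4 - 17|, |-16 - 14|, |13 - (-20)|, |-3 - (-17)|, |-8 - 15|) = max(11, 14, 21, 30, 33, 14, 23) = 33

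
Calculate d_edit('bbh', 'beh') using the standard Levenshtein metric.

Let D[i][j] be the edit distance between the first i characters of 'bbh' and the first j characters of 'beh', with D[i][0] = i, D[0][j] = j, and D[i][j] = D[i-1][j-1] if the characters match, else 1 + min(D[i-1][j], D[i][j-1], D[i-1][j-1]). Filling the table (rows: prefixes of 'bbh', columns: prefixes of 'beh'):
     ε  b  e  h
  ε  0  1  2  3
  b  1  0  1  2
  b  2  1  1  2
  h  3  2  2  1
The bottom-right entry gives D[3][3] = 1, so no sequence of fewer than 1 edit works. Backtracking through the table gives one optimal edit sequence (1 edit):
  bbh → beh (sub b→e @2)
Edit distance = 1.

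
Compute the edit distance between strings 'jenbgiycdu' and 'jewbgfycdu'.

Let D[i][j] be the edit distance between the first i characters of 'jenbgiycdu' and the first j characters of 'jewbgfycdu', with D[i][0] = i, D[0][j] = j, and D[i][j] = D[i-1][j-1] if the characters match, else 1 + min(D[i-1][j], D[i][j-1], D[i-1][j-1]). Filling the table (rows: prefixes of 'jenbgiycdu', columns: prefixes of 'jewbgfycdu'):
     ε  j  e  w  b  g  f  y  c  d  u
  ε  0  1  2  3  4  5  6  7  8  9 10
  j  1  0  1  2  3  4  5  6  7  8  9
  e  2  1  0  1  2  3  4  5  6  7  8
  n  3  2  1  1  2  3  4  5  6  7  8
  b  4  3  2  2  1  2  3  4  5  6  7
  g  5  4  3  3  2  1  2  3  4  5  6
  i  6  5  4  4  3  2  2  3  4  5  6
  y  7  6  5  5  4  3  3  2  3  4  5
  c  8  7  6  6  5  4  4  3  2  3  4
  d  9  8  7  7  6  5  5  4  3  2  3
  u 10  9  8  8  7  6  6  5  4  3  2
The bottom-right entry gives D[10][10] = 2, so no sequence of fewer than 2 edits works. Backtracking through the table gives one optimal edit sequence (2 edits):
  jenbgiycdu → jewbgiycdu (sub n→w @3)
  jewbgiycdu → jewbgfycdu (sub i→f @6)
Edit distance = 2.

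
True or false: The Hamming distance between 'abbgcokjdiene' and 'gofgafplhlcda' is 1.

Differing positions: 1, 2, 3, 5, 6, 7, 8, 9, 10, 11, 12, 13. Hamming distance = 12, so the claim that d_H = 1 is false.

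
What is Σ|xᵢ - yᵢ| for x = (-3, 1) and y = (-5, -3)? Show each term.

Σ|x_i - y_i| = |-3 - (-5)| + |1 - (-3)| = 2 + 4 = 6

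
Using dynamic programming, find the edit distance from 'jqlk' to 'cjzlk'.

Let D[i][j] be the edit distance between the first i characters of 'jqlk' and the first j characters of 'cjzlk', with D[i][0] = i, D[0][j] = j, and D[i][j] = D[i-1][j-1] if the characters match, else 1 + min(D[i-1][j], D[i][j-1], D[i-1][j-1]). Filling the table (rows: prefixes of 'jqlk', columns: prefixes of 'cjzlk'):
     ε  c  j  z  l  k
  ε  0  1  2  3  4  5
  j  1  1  1  2  3  4
  q  2  2  2  2  3  4
  l  3  3  3  3  2  3
  k  4  4  4  4  3  2
The bottom-right entry gives D[4][5] = 2, so no sequence of fewer than 2 edits works. Backtracking through the table gives one optimal edit sequence (2 edits):
  jqlk → cjqlk (ins c @1)
  cjqlk → cjzlk (sub q→z @3)
Edit distance = 2.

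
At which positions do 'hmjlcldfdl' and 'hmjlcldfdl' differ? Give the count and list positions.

Differing positions: none. Hamming distance = 0.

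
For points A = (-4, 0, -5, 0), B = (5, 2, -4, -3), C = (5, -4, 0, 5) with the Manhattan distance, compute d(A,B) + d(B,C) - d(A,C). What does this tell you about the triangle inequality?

d(A,B) = 9 + 2 + 1 + 3 = 15, d(B,C) = 0 + 6 + 4 + 8 = 18, d(A,C) = 9 + 4 + 5 + 5 = 23.
d(A,B) + d(B,C) - d(A,C) = 15 + 18 - 23 = 33 - 23 = 10. This is ≥ 0, so the triangle inequality holds for these points.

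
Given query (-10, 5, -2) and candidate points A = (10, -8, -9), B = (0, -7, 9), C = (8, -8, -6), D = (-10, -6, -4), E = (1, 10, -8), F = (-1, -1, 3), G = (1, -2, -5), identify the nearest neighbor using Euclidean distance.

Distances: d(A) ≈ 24.8596, d(B) ≈ 19.105, d(C) ≈ 22.561, d(D) ≈ 11.1803, d(E) ≈ 13.4907, d(F) ≈ 11.9164, d(G) ≈ 13.3791. Nearest: D = (-10, -6, -4) with distance 11.1803.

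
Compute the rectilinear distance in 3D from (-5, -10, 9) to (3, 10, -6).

Σ|x_i - y_i| = |-5 - 3| + |-10 - 10| + |9 - (-6)| = 8 + 20 + 15 = 43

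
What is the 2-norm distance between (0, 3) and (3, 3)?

(Σ|x_i - y_i|^2)^(1/2) = (|0 - 3|^2 + |3 - 3|^2)^(1/2)
= (3^2 + 0^2)^(1/2) = (9 + 0)^(1/2) = (9)^(1/2) = 3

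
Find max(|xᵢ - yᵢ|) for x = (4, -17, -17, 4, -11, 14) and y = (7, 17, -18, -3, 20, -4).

max(|x_i - y_i|) = max(|4 - 7|, |-17 - 17|, |-17 - (-18)|, |4 - (-3)|, |-11 - 20|, |14 - (-4)|) = max(3, 34, 1, 7, 31, 18) = 34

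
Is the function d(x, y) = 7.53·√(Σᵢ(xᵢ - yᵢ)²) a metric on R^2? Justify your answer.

Yes. The L2 (Euclidean) norm induces a metric on R^2, and multiplying a metric by a positive constant 7.53 > 0 preserves all four axioms: non-negativity (7.53·||x-y|| ≥ 0), identity (7.53·||x-y|| = 0 ⟺ ||x-y|| = 0 ⟺ x = y), symmetry (||x-y|| = ||y-x||), and the triangle inequality (7.53·||x-z|| ≤ 7.53·||x-y|| + 7.53·||y-z||). So d is a metric.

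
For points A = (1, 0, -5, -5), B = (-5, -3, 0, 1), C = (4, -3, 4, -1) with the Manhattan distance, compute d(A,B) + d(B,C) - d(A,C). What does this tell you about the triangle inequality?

d(A,B) = 6 + 3 + 5 + 6 = 20, d(B,C) = 9 + 0 + 4 + 2 = 15, d(A,C) = 3 + 3 + 9 + 4 = 19.
d(A,B) + d(B,C) - d(A,C) = 20 + 15 - 19 = 35 - 19 = 16. This is ≥ 0, so the triangle inequality holds for these points.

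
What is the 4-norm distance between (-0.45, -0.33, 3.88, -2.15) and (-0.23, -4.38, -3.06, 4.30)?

(Σ|x_i - y_i|^4)^(1/4) = (|-0.45 - (-0.23)|^4 + |-0.33 - (-4.38)|^4 + |3.88 - (-3.06)|^4 + |-2.15 - 4.3|^4)^(1/4)
= (0.22^4 + 4.05^4 + 6.94^4 + 6.45^4)^(1/4) ≈ (0.0023 + 269.042 + 2319.7324 + 1730.768)^(1/4) = (4319.5447)^(1/4) ≈ 8.107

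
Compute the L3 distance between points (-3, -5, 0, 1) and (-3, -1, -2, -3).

(Σ|x_i - y_i|^3)^(1/3) = (|-3 - (-3)|^3 + |-5 - (-1)|^3 + |0 - (-2)|^3 + |1 - (-3)|^3)^(1/3)
= (0^3 + 4^3 + 2^3 + 4^3)^(1/3) = (0 + 64 + 8 + 64)^(1/3) = (136)^(1/3) ≈ 5.1426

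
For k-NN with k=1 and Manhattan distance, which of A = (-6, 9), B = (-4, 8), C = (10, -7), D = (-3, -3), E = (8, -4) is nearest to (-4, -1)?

Distances: d(A) = 12, d(B) = 9, d(C) = 20, d(D) = 3, d(E) = 15. Nearest: D = (-3, -3) with distance 3.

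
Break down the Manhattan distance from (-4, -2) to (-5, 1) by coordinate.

Σ|x_i - y_i| = |-4 - (-5)| + |-2 - 1| = 1 + 3 = 4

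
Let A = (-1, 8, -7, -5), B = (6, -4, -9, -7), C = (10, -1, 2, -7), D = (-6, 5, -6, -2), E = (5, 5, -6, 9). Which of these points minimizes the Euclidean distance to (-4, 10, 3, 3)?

Distances: d(A) ≈ 13.3041, d(B) ≈ 23.2379, d(C) ≈ 20.445, d(D) ≈ 11.619, d(E) ≈ 14.9332. Nearest: D = (-6, 5, -6, -2) with distance 11.619.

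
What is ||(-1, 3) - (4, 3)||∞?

max(|x_i - y_i|) = max(|-1 - 4|, |3 - 3|) = max(5, 0) = 5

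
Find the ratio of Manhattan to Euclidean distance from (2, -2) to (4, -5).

L1 = |2 - 4| + |-2 - (-5)| = 2 + 3 = 5
L2 = √(2² + 3²) = √13 ≈ 3.6056
L1 ≥ L2 always (equality iff movement is along one axis); L1 > L2 here.
Ratio L1/L2 = 5/√13 ≈ 1.3868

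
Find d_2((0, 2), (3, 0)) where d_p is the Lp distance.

(Σ|x_i - y_i|^2)^(1/2) = (|0 - 3|^2 + |2 - 0|^2)^(1/2)
= (3^2 + 2^2)^(1/2) = (9 + 4)^(1/2) = (13)^(1/2) ≈ 3.6056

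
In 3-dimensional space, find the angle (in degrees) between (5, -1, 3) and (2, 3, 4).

With u = (5, -1, 3), v = (2, 3, 4):
u·v = 5·2 + (-1)·3 + 3·4 = 10 + (-3) + 12 = 19.
|u| = √(5² + (-1)² + 3²) = √35, |v| = √(2² + 3² + 4²) = √29, so |u||v| = √(35·29) = √1015.
cos θ = (u·v)/(|u||v|) = 19/√1015 ≈ 0.596377
θ = arccos(0.596377) ≈ 53.39°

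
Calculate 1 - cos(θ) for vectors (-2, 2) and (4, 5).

With u = (-2, 2), v = (4, 5):
u·v = (-2)·4 + 2·5 = (-8) + 10 = 2.
|u| = √((-2)² + 2²) = √8, |v| = √(4² + 5²) = √41, so |u||v| = √(8·41) = √328.
cos θ = (u·v)/(|u||v|) = 2/√328 ≈ 0.1104
Cosine distance = 1 - cos θ ≈ 1 - 0.1104 = 0.8896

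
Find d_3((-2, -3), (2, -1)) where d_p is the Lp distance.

(Σ|x_i - y_i|^3)^(1/3) = (|-2 - 2|^3 + |-3 - (-1)|^3)^(1/3)
= (4^3 + 2^3)^(1/3) = (64 + 8)^(1/3) = (72)^(1/3) ≈ 4.1602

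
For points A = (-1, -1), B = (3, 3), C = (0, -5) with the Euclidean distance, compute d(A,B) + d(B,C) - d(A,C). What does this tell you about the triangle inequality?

d(A,B) = √(4² + 4²) = √32 ≈ 5.6569, d(B,C) = √(3² + 8²) = √73 ≈ 8.544, d(A,C) = √(1² + 4²) = √17 ≈ 4.1231.
d(A,B) + d(B,C) - d(A,C) = 5.6569 + 8.544 - 4.1231 = 14.2009 - 4.1231 = 10.0778 (to 4 decimal places). This is ≥ 0, so the triangle inequality holds for these points.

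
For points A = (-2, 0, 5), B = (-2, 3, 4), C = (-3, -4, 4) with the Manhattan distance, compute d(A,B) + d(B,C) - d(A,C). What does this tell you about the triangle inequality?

d(A,B) = 0 + 3 + 1 = 4, d(B,C) = 1 + 7 + 0 = 8, d(A,C) = 1 + 4 + 1 = 6.
d(A,B) + d(B,C) - d(A,C) = 4 + 8 - 6 = 12 - 6 = 6. This is ≥ 0, so the triangle inequality holds for these points.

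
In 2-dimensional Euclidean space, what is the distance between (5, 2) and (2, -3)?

√(Σ(x_i - y_i)²) = √((5 - 2)² + (2 - (-3))²)
= √(3² + 5²) = √(9 + 25) = √34 ≈ 5.831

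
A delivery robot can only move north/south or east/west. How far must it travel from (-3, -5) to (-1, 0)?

Σ|x_i - y_i| = |-3 - (-1)| + |-5 - 0| = 2 + 5 = 7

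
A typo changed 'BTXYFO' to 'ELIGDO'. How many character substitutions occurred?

Differing positions: 1, 2, 3, 4, 5. Hamming distance = 5.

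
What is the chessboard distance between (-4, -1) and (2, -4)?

max(|x_i - y_i|) = max(|-4 - 2|, |-1 - (-4)|) = max(6, 3) = 6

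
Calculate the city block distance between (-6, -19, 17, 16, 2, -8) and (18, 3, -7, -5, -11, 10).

Σ|x_i - y_i| = |-6 - 18| + |-19 - 3| + |17 - (-7)| + |16 - (-5)| + |2 - (-11)| + |-8 - 10| = 24 + 22 + 24 + 21 + 13 + 18 = 122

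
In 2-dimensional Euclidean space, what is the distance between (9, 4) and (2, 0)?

√(Σ(x_i - y_i)²) = √((9 - 2)² + (4 - 0)²)
= √(7² + 4²) = √(49 + 16) = √65 ≈ 8.0623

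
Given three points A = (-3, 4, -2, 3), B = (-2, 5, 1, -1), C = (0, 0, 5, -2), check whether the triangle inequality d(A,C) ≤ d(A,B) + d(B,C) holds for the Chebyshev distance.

d(A,B) = max(1, 1, 3, 4) = 4, d(B,C) = max(2, 5, 4, 1) = 5, d(A,C) = max(3, 4, 7, 5) = 7.
d(A,C) = 7 ≤ 4 + 5 = 9. Triangle inequality is satisfied.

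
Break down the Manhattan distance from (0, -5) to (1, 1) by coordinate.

Σ|x_i - y_i| = |0 - 1| + |-5 - 1| = 1 + 6 = 7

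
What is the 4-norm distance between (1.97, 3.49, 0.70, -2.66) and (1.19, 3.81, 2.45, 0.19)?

(Σ|x_i - y_i|^4)^(1/4) = (|1.97 - 1.19|^4 + |3.49 - 3.81|^4 + |0.7 - 2.45|^4 + |-2.66 - 0.19|^4)^(1/4)
= (0.78^4 + 0.32^4 + 1.75^4 + 2.85^4)^(1/4) ≈ (0.3702 + 0.0105 + 9.3789 + 65.975)^(1/4) = (75.7346)^(1/4) ≈ 2.95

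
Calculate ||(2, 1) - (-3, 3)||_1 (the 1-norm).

Σ|x_i - y_i| = |2 - (-3)| + |1 - 3| = 5 + 2 = 7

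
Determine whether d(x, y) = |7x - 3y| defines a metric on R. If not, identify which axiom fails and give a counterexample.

No. d fails symmetry: d(8, 1) = |7·8 - 3·1| = |53| = 53, but d(1, 8) = |7·1 - 3·8| = |-17| = 17. Since 53 ≠ 17, d(x,y) ≠ d(y,x) in general.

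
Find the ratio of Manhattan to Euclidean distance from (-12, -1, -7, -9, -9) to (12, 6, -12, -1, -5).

L1 = |-12 - 12| + |-1 - 6| + |-7 - (-12)| + |-9 - (-1)| + |-9 - (-5)| = 24 + 7 + 5 + 8 + 4 = 48
L2 = √(24² + 7² + 5² + 8² + 4²) = √730 ≈ 27.0185
L1 ≥ L2 always (equality iff movement is along one axis); L1 > L2 here.
Ratio L1/L2 = 48/√730 ≈ 1.7766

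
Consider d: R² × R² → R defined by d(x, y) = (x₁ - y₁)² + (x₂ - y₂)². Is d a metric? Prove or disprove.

No. The squared Euclidean distance fails the triangle inequality. Counterexample: x = (0, 0), y = (2, 5), z = (4, 10). d(x,z) = 4² + 10² = 116, but d(x,y) + d(y,z) = (2² + 5²) + (2² + 5²) = 29 + 29 = 58. Since 116 > 58, the triangle inequality is violated. (Note: √d, the ordinary Euclidean distance, IS a metric.)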